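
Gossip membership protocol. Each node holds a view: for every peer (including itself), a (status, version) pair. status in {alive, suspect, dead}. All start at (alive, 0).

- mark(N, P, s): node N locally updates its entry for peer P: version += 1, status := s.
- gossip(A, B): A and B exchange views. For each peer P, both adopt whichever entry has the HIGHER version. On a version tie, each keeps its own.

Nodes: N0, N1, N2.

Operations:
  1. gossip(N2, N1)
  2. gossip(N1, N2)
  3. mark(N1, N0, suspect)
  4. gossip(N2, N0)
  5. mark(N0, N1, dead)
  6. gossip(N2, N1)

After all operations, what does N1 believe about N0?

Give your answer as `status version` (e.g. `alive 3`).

Op 1: gossip N2<->N1 -> N2.N0=(alive,v0) N2.N1=(alive,v0) N2.N2=(alive,v0) | N1.N0=(alive,v0) N1.N1=(alive,v0) N1.N2=(alive,v0)
Op 2: gossip N1<->N2 -> N1.N0=(alive,v0) N1.N1=(alive,v0) N1.N2=(alive,v0) | N2.N0=(alive,v0) N2.N1=(alive,v0) N2.N2=(alive,v0)
Op 3: N1 marks N0=suspect -> (suspect,v1)
Op 4: gossip N2<->N0 -> N2.N0=(alive,v0) N2.N1=(alive,v0) N2.N2=(alive,v0) | N0.N0=(alive,v0) N0.N1=(alive,v0) N0.N2=(alive,v0)
Op 5: N0 marks N1=dead -> (dead,v1)
Op 6: gossip N2<->N1 -> N2.N0=(suspect,v1) N2.N1=(alive,v0) N2.N2=(alive,v0) | N1.N0=(suspect,v1) N1.N1=(alive,v0) N1.N2=(alive,v0)

Answer: suspect 1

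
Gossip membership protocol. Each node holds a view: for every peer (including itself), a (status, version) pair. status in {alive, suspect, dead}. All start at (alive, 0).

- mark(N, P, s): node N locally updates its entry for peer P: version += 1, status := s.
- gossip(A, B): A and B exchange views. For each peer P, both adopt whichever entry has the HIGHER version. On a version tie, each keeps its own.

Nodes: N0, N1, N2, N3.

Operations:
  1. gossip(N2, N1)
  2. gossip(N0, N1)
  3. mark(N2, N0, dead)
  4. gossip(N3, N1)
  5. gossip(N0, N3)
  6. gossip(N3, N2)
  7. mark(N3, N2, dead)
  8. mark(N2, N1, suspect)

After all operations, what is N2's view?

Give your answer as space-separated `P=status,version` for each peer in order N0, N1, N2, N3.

Answer: N0=dead,1 N1=suspect,1 N2=alive,0 N3=alive,0

Derivation:
Op 1: gossip N2<->N1 -> N2.N0=(alive,v0) N2.N1=(alive,v0) N2.N2=(alive,v0) N2.N3=(alive,v0) | N1.N0=(alive,v0) N1.N1=(alive,v0) N1.N2=(alive,v0) N1.N3=(alive,v0)
Op 2: gossip N0<->N1 -> N0.N0=(alive,v0) N0.N1=(alive,v0) N0.N2=(alive,v0) N0.N3=(alive,v0) | N1.N0=(alive,v0) N1.N1=(alive,v0) N1.N2=(alive,v0) N1.N3=(alive,v0)
Op 3: N2 marks N0=dead -> (dead,v1)
Op 4: gossip N3<->N1 -> N3.N0=(alive,v0) N3.N1=(alive,v0) N3.N2=(alive,v0) N3.N3=(alive,v0) | N1.N0=(alive,v0) N1.N1=(alive,v0) N1.N2=(alive,v0) N1.N3=(alive,v0)
Op 5: gossip N0<->N3 -> N0.N0=(alive,v0) N0.N1=(alive,v0) N0.N2=(alive,v0) N0.N3=(alive,v0) | N3.N0=(alive,v0) N3.N1=(alive,v0) N3.N2=(alive,v0) N3.N3=(alive,v0)
Op 6: gossip N3<->N2 -> N3.N0=(dead,v1) N3.N1=(alive,v0) N3.N2=(alive,v0) N3.N3=(alive,v0) | N2.N0=(dead,v1) N2.N1=(alive,v0) N2.N2=(alive,v0) N2.N3=(alive,v0)
Op 7: N3 marks N2=dead -> (dead,v1)
Op 8: N2 marks N1=suspect -> (suspect,v1)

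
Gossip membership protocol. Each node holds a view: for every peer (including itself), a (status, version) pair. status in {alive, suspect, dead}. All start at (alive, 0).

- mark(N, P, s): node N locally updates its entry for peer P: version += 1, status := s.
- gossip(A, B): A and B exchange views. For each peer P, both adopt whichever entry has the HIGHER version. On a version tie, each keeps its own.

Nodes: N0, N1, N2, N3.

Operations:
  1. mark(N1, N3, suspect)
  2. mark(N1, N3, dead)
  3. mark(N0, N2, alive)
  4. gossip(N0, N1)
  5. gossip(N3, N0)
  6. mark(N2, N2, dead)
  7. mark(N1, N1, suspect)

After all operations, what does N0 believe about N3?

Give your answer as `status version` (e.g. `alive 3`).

Op 1: N1 marks N3=suspect -> (suspect,v1)
Op 2: N1 marks N3=dead -> (dead,v2)
Op 3: N0 marks N2=alive -> (alive,v1)
Op 4: gossip N0<->N1 -> N0.N0=(alive,v0) N0.N1=(alive,v0) N0.N2=(alive,v1) N0.N3=(dead,v2) | N1.N0=(alive,v0) N1.N1=(alive,v0) N1.N2=(alive,v1) N1.N3=(dead,v2)
Op 5: gossip N3<->N0 -> N3.N0=(alive,v0) N3.N1=(alive,v0) N3.N2=(alive,v1) N3.N3=(dead,v2) | N0.N0=(alive,v0) N0.N1=(alive,v0) N0.N2=(alive,v1) N0.N3=(dead,v2)
Op 6: N2 marks N2=dead -> (dead,v1)
Op 7: N1 marks N1=suspect -> (suspect,v1)

Answer: dead 2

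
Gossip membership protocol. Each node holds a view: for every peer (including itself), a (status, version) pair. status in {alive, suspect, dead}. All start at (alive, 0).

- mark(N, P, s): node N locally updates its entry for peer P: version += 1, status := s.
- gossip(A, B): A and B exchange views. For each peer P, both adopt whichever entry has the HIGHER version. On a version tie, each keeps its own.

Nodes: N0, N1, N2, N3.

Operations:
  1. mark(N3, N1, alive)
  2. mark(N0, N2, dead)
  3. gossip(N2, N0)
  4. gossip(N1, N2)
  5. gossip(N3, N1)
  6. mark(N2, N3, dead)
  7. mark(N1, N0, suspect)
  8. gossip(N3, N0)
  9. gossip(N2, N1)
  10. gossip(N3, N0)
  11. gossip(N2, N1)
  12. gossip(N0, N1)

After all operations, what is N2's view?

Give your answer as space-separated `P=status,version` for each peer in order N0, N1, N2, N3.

Op 1: N3 marks N1=alive -> (alive,v1)
Op 2: N0 marks N2=dead -> (dead,v1)
Op 3: gossip N2<->N0 -> N2.N0=(alive,v0) N2.N1=(alive,v0) N2.N2=(dead,v1) N2.N3=(alive,v0) | N0.N0=(alive,v0) N0.N1=(alive,v0) N0.N2=(dead,v1) N0.N3=(alive,v0)
Op 4: gossip N1<->N2 -> N1.N0=(alive,v0) N1.N1=(alive,v0) N1.N2=(dead,v1) N1.N3=(alive,v0) | N2.N0=(alive,v0) N2.N1=(alive,v0) N2.N2=(dead,v1) N2.N3=(alive,v0)
Op 5: gossip N3<->N1 -> N3.N0=(alive,v0) N3.N1=(alive,v1) N3.N2=(dead,v1) N3.N3=(alive,v0) | N1.N0=(alive,v0) N1.N1=(alive,v1) N1.N2=(dead,v1) N1.N3=(alive,v0)
Op 6: N2 marks N3=dead -> (dead,v1)
Op 7: N1 marks N0=suspect -> (suspect,v1)
Op 8: gossip N3<->N0 -> N3.N0=(alive,v0) N3.N1=(alive,v1) N3.N2=(dead,v1) N3.N3=(alive,v0) | N0.N0=(alive,v0) N0.N1=(alive,v1) N0.N2=(dead,v1) N0.N3=(alive,v0)
Op 9: gossip N2<->N1 -> N2.N0=(suspect,v1) N2.N1=(alive,v1) N2.N2=(dead,v1) N2.N3=(dead,v1) | N1.N0=(suspect,v1) N1.N1=(alive,v1) N1.N2=(dead,v1) N1.N3=(dead,v1)
Op 10: gossip N3<->N0 -> N3.N0=(alive,v0) N3.N1=(alive,v1) N3.N2=(dead,v1) N3.N3=(alive,v0) | N0.N0=(alive,v0) N0.N1=(alive,v1) N0.N2=(dead,v1) N0.N3=(alive,v0)
Op 11: gossip N2<->N1 -> N2.N0=(suspect,v1) N2.N1=(alive,v1) N2.N2=(dead,v1) N2.N3=(dead,v1) | N1.N0=(suspect,v1) N1.N1=(alive,v1) N1.N2=(dead,v1) N1.N3=(dead,v1)
Op 12: gossip N0<->N1 -> N0.N0=(suspect,v1) N0.N1=(alive,v1) N0.N2=(dead,v1) N0.N3=(dead,v1) | N1.N0=(suspect,v1) N1.N1=(alive,v1) N1.N2=(dead,v1) N1.N3=(dead,v1)

Answer: N0=suspect,1 N1=alive,1 N2=dead,1 N3=dead,1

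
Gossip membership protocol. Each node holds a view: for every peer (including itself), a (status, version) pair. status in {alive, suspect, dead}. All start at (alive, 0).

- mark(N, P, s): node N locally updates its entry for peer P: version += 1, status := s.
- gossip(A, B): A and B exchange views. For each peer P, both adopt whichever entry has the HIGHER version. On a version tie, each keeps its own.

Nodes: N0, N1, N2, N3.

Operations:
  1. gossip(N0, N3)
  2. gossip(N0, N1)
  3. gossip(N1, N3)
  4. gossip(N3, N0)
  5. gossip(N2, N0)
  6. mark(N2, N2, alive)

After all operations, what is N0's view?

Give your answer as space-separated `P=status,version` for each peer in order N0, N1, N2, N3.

Op 1: gossip N0<->N3 -> N0.N0=(alive,v0) N0.N1=(alive,v0) N0.N2=(alive,v0) N0.N3=(alive,v0) | N3.N0=(alive,v0) N3.N1=(alive,v0) N3.N2=(alive,v0) N3.N3=(alive,v0)
Op 2: gossip N0<->N1 -> N0.N0=(alive,v0) N0.N1=(alive,v0) N0.N2=(alive,v0) N0.N3=(alive,v0) | N1.N0=(alive,v0) N1.N1=(alive,v0) N1.N2=(alive,v0) N1.N3=(alive,v0)
Op 3: gossip N1<->N3 -> N1.N0=(alive,v0) N1.N1=(alive,v0) N1.N2=(alive,v0) N1.N3=(alive,v0) | N3.N0=(alive,v0) N3.N1=(alive,v0) N3.N2=(alive,v0) N3.N3=(alive,v0)
Op 4: gossip N3<->N0 -> N3.N0=(alive,v0) N3.N1=(alive,v0) N3.N2=(alive,v0) N3.N3=(alive,v0) | N0.N0=(alive,v0) N0.N1=(alive,v0) N0.N2=(alive,v0) N0.N3=(alive,v0)
Op 5: gossip N2<->N0 -> N2.N0=(alive,v0) N2.N1=(alive,v0) N2.N2=(alive,v0) N2.N3=(alive,v0) | N0.N0=(alive,v0) N0.N1=(alive,v0) N0.N2=(alive,v0) N0.N3=(alive,v0)
Op 6: N2 marks N2=alive -> (alive,v1)

Answer: N0=alive,0 N1=alive,0 N2=alive,0 N3=alive,0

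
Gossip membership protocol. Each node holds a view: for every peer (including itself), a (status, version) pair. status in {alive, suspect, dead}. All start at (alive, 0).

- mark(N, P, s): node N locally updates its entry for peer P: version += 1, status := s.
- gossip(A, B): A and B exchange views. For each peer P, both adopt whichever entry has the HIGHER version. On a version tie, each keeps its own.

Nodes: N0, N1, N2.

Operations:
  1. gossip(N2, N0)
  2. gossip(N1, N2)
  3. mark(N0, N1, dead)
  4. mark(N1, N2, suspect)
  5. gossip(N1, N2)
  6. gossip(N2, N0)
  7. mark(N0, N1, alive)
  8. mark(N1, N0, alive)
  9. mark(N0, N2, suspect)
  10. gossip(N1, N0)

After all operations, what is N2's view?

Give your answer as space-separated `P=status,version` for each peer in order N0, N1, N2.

Answer: N0=alive,0 N1=dead,1 N2=suspect,1

Derivation:
Op 1: gossip N2<->N0 -> N2.N0=(alive,v0) N2.N1=(alive,v0) N2.N2=(alive,v0) | N0.N0=(alive,v0) N0.N1=(alive,v0) N0.N2=(alive,v0)
Op 2: gossip N1<->N2 -> N1.N0=(alive,v0) N1.N1=(alive,v0) N1.N2=(alive,v0) | N2.N0=(alive,v0) N2.N1=(alive,v0) N2.N2=(alive,v0)
Op 3: N0 marks N1=dead -> (dead,v1)
Op 4: N1 marks N2=suspect -> (suspect,v1)
Op 5: gossip N1<->N2 -> N1.N0=(alive,v0) N1.N1=(alive,v0) N1.N2=(suspect,v1) | N2.N0=(alive,v0) N2.N1=(alive,v0) N2.N2=(suspect,v1)
Op 6: gossip N2<->N0 -> N2.N0=(alive,v0) N2.N1=(dead,v1) N2.N2=(suspect,v1) | N0.N0=(alive,v0) N0.N1=(dead,v1) N0.N2=(suspect,v1)
Op 7: N0 marks N1=alive -> (alive,v2)
Op 8: N1 marks N0=alive -> (alive,v1)
Op 9: N0 marks N2=suspect -> (suspect,v2)
Op 10: gossip N1<->N0 -> N1.N0=(alive,v1) N1.N1=(alive,v2) N1.N2=(suspect,v2) | N0.N0=(alive,v1) N0.N1=(alive,v2) N0.N2=(suspect,v2)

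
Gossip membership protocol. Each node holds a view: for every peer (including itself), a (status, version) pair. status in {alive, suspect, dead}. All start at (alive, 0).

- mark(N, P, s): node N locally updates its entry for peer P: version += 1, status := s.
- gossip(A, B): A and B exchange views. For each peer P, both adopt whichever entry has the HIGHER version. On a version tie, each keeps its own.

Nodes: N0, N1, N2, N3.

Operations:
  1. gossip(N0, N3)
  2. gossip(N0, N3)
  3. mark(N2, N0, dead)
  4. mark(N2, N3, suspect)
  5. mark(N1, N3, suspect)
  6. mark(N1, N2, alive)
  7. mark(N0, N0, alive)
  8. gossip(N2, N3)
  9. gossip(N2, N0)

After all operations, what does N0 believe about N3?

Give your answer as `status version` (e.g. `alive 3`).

Answer: suspect 1

Derivation:
Op 1: gossip N0<->N3 -> N0.N0=(alive,v0) N0.N1=(alive,v0) N0.N2=(alive,v0) N0.N3=(alive,v0) | N3.N0=(alive,v0) N3.N1=(alive,v0) N3.N2=(alive,v0) N3.N3=(alive,v0)
Op 2: gossip N0<->N3 -> N0.N0=(alive,v0) N0.N1=(alive,v0) N0.N2=(alive,v0) N0.N3=(alive,v0) | N3.N0=(alive,v0) N3.N1=(alive,v0) N3.N2=(alive,v0) N3.N3=(alive,v0)
Op 3: N2 marks N0=dead -> (dead,v1)
Op 4: N2 marks N3=suspect -> (suspect,v1)
Op 5: N1 marks N3=suspect -> (suspect,v1)
Op 6: N1 marks N2=alive -> (alive,v1)
Op 7: N0 marks N0=alive -> (alive,v1)
Op 8: gossip N2<->N3 -> N2.N0=(dead,v1) N2.N1=(alive,v0) N2.N2=(alive,v0) N2.N3=(suspect,v1) | N3.N0=(dead,v1) N3.N1=(alive,v0) N3.N2=(alive,v0) N3.N3=(suspect,v1)
Op 9: gossip N2<->N0 -> N2.N0=(dead,v1) N2.N1=(alive,v0) N2.N2=(alive,v0) N2.N3=(suspect,v1) | N0.N0=(alive,v1) N0.N1=(alive,v0) N0.N2=(alive,v0) N0.N3=(suspect,v1)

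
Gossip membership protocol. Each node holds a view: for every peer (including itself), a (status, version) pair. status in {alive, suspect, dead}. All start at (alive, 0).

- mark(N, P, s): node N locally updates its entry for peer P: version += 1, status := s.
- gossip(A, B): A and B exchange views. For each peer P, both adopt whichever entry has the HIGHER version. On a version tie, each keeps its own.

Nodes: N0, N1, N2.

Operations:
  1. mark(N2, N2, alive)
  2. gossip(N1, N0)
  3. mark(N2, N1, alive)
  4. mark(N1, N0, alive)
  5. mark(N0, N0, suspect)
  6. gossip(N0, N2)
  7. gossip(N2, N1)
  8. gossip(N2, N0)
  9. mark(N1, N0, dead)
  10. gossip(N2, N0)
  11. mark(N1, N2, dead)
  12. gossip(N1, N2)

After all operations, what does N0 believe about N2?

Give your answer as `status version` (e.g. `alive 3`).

Op 1: N2 marks N2=alive -> (alive,v1)
Op 2: gossip N1<->N0 -> N1.N0=(alive,v0) N1.N1=(alive,v0) N1.N2=(alive,v0) | N0.N0=(alive,v0) N0.N1=(alive,v0) N0.N2=(alive,v0)
Op 3: N2 marks N1=alive -> (alive,v1)
Op 4: N1 marks N0=alive -> (alive,v1)
Op 5: N0 marks N0=suspect -> (suspect,v1)
Op 6: gossip N0<->N2 -> N0.N0=(suspect,v1) N0.N1=(alive,v1) N0.N2=(alive,v1) | N2.N0=(suspect,v1) N2.N1=(alive,v1) N2.N2=(alive,v1)
Op 7: gossip N2<->N1 -> N2.N0=(suspect,v1) N2.N1=(alive,v1) N2.N2=(alive,v1) | N1.N0=(alive,v1) N1.N1=(alive,v1) N1.N2=(alive,v1)
Op 8: gossip N2<->N0 -> N2.N0=(suspect,v1) N2.N1=(alive,v1) N2.N2=(alive,v1) | N0.N0=(suspect,v1) N0.N1=(alive,v1) N0.N2=(alive,v1)
Op 9: N1 marks N0=dead -> (dead,v2)
Op 10: gossip N2<->N0 -> N2.N0=(suspect,v1) N2.N1=(alive,v1) N2.N2=(alive,v1) | N0.N0=(suspect,v1) N0.N1=(alive,v1) N0.N2=(alive,v1)
Op 11: N1 marks N2=dead -> (dead,v2)
Op 12: gossip N1<->N2 -> N1.N0=(dead,v2) N1.N1=(alive,v1) N1.N2=(dead,v2) | N2.N0=(dead,v2) N2.N1=(alive,v1) N2.N2=(dead,v2)

Answer: alive 1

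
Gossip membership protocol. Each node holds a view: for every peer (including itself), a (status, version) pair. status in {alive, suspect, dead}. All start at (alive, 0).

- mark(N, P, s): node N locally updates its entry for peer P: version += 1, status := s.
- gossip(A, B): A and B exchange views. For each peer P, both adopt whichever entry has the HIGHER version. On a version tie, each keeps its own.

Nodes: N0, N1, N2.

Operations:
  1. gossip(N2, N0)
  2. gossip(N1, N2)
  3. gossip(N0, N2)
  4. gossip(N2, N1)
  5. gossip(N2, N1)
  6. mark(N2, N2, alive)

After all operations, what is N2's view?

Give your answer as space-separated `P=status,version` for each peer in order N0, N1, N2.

Op 1: gossip N2<->N0 -> N2.N0=(alive,v0) N2.N1=(alive,v0) N2.N2=(alive,v0) | N0.N0=(alive,v0) N0.N1=(alive,v0) N0.N2=(alive,v0)
Op 2: gossip N1<->N2 -> N1.N0=(alive,v0) N1.N1=(alive,v0) N1.N2=(alive,v0) | N2.N0=(alive,v0) N2.N1=(alive,v0) N2.N2=(alive,v0)
Op 3: gossip N0<->N2 -> N0.N0=(alive,v0) N0.N1=(alive,v0) N0.N2=(alive,v0) | N2.N0=(alive,v0) N2.N1=(alive,v0) N2.N2=(alive,v0)
Op 4: gossip N2<->N1 -> N2.N0=(alive,v0) N2.N1=(alive,v0) N2.N2=(alive,v0) | N1.N0=(alive,v0) N1.N1=(alive,v0) N1.N2=(alive,v0)
Op 5: gossip N2<->N1 -> N2.N0=(alive,v0) N2.N1=(alive,v0) N2.N2=(alive,v0) | N1.N0=(alive,v0) N1.N1=(alive,v0) N1.N2=(alive,v0)
Op 6: N2 marks N2=alive -> (alive,v1)

Answer: N0=alive,0 N1=alive,0 N2=alive,1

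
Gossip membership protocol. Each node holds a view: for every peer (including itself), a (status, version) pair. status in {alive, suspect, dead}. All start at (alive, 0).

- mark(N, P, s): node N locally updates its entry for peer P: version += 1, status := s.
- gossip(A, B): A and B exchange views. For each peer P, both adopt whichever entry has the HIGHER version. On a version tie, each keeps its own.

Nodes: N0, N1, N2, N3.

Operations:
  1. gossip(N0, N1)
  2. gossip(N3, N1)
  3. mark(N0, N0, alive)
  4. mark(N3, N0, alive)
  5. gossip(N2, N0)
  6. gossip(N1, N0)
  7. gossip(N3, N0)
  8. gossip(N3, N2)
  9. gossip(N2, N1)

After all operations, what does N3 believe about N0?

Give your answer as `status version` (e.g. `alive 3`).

Answer: alive 1

Derivation:
Op 1: gossip N0<->N1 -> N0.N0=(alive,v0) N0.N1=(alive,v0) N0.N2=(alive,v0) N0.N3=(alive,v0) | N1.N0=(alive,v0) N1.N1=(alive,v0) N1.N2=(alive,v0) N1.N3=(alive,v0)
Op 2: gossip N3<->N1 -> N3.N0=(alive,v0) N3.N1=(alive,v0) N3.N2=(alive,v0) N3.N3=(alive,v0) | N1.N0=(alive,v0) N1.N1=(alive,v0) N1.N2=(alive,v0) N1.N3=(alive,v0)
Op 3: N0 marks N0=alive -> (alive,v1)
Op 4: N3 marks N0=alive -> (alive,v1)
Op 5: gossip N2<->N0 -> N2.N0=(alive,v1) N2.N1=(alive,v0) N2.N2=(alive,v0) N2.N3=(alive,v0) | N0.N0=(alive,v1) N0.N1=(alive,v0) N0.N2=(alive,v0) N0.N3=(alive,v0)
Op 6: gossip N1<->N0 -> N1.N0=(alive,v1) N1.N1=(alive,v0) N1.N2=(alive,v0) N1.N3=(alive,v0) | N0.N0=(alive,v1) N0.N1=(alive,v0) N0.N2=(alive,v0) N0.N3=(alive,v0)
Op 7: gossip N3<->N0 -> N3.N0=(alive,v1) N3.N1=(alive,v0) N3.N2=(alive,v0) N3.N3=(alive,v0) | N0.N0=(alive,v1) N0.N1=(alive,v0) N0.N2=(alive,v0) N0.N3=(alive,v0)
Op 8: gossip N3<->N2 -> N3.N0=(alive,v1) N3.N1=(alive,v0) N3.N2=(alive,v0) N3.N3=(alive,v0) | N2.N0=(alive,v1) N2.N1=(alive,v0) N2.N2=(alive,v0) N2.N3=(alive,v0)
Op 9: gossip N2<->N1 -> N2.N0=(alive,v1) N2.N1=(alive,v0) N2.N2=(alive,v0) N2.N3=(alive,v0) | N1.N0=(alive,v1) N1.N1=(alive,v0) N1.N2=(alive,v0) N1.N3=(alive,v0)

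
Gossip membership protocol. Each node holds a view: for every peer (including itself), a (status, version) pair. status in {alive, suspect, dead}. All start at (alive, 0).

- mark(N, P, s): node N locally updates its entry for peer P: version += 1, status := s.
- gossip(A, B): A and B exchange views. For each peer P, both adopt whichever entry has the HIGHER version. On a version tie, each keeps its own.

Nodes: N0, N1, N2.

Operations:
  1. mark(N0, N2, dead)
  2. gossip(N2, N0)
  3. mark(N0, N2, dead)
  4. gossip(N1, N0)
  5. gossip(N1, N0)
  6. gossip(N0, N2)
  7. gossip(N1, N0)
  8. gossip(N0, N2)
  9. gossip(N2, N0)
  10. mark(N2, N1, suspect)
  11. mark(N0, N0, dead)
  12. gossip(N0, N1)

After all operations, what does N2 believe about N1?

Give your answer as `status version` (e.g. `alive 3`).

Answer: suspect 1

Derivation:
Op 1: N0 marks N2=dead -> (dead,v1)
Op 2: gossip N2<->N0 -> N2.N0=(alive,v0) N2.N1=(alive,v0) N2.N2=(dead,v1) | N0.N0=(alive,v0) N0.N1=(alive,v0) N0.N2=(dead,v1)
Op 3: N0 marks N2=dead -> (dead,v2)
Op 4: gossip N1<->N0 -> N1.N0=(alive,v0) N1.N1=(alive,v0) N1.N2=(dead,v2) | N0.N0=(alive,v0) N0.N1=(alive,v0) N0.N2=(dead,v2)
Op 5: gossip N1<->N0 -> N1.N0=(alive,v0) N1.N1=(alive,v0) N1.N2=(dead,v2) | N0.N0=(alive,v0) N0.N1=(alive,v0) N0.N2=(dead,v2)
Op 6: gossip N0<->N2 -> N0.N0=(alive,v0) N0.N1=(alive,v0) N0.N2=(dead,v2) | N2.N0=(alive,v0) N2.N1=(alive,v0) N2.N2=(dead,v2)
Op 7: gossip N1<->N0 -> N1.N0=(alive,v0) N1.N1=(alive,v0) N1.N2=(dead,v2) | N0.N0=(alive,v0) N0.N1=(alive,v0) N0.N2=(dead,v2)
Op 8: gossip N0<->N2 -> N0.N0=(alive,v0) N0.N1=(alive,v0) N0.N2=(dead,v2) | N2.N0=(alive,v0) N2.N1=(alive,v0) N2.N2=(dead,v2)
Op 9: gossip N2<->N0 -> N2.N0=(alive,v0) N2.N1=(alive,v0) N2.N2=(dead,v2) | N0.N0=(alive,v0) N0.N1=(alive,v0) N0.N2=(dead,v2)
Op 10: N2 marks N1=suspect -> (suspect,v1)
Op 11: N0 marks N0=dead -> (dead,v1)
Op 12: gossip N0<->N1 -> N0.N0=(dead,v1) N0.N1=(alive,v0) N0.N2=(dead,v2) | N1.N0=(dead,v1) N1.N1=(alive,v0) N1.N2=(dead,v2)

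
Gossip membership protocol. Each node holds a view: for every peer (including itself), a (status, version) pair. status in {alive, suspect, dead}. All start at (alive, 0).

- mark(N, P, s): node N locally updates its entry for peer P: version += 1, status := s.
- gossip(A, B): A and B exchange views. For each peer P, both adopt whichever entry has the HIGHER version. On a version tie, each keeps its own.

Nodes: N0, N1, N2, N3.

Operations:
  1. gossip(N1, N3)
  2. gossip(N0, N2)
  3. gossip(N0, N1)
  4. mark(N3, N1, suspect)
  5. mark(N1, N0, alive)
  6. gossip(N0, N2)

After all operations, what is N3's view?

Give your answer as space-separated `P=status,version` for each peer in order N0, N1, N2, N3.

Op 1: gossip N1<->N3 -> N1.N0=(alive,v0) N1.N1=(alive,v0) N1.N2=(alive,v0) N1.N3=(alive,v0) | N3.N0=(alive,v0) N3.N1=(alive,v0) N3.N2=(alive,v0) N3.N3=(alive,v0)
Op 2: gossip N0<->N2 -> N0.N0=(alive,v0) N0.N1=(alive,v0) N0.N2=(alive,v0) N0.N3=(alive,v0) | N2.N0=(alive,v0) N2.N1=(alive,v0) N2.N2=(alive,v0) N2.N3=(alive,v0)
Op 3: gossip N0<->N1 -> N0.N0=(alive,v0) N0.N1=(alive,v0) N0.N2=(alive,v0) N0.N3=(alive,v0) | N1.N0=(alive,v0) N1.N1=(alive,v0) N1.N2=(alive,v0) N1.N3=(alive,v0)
Op 4: N3 marks N1=suspect -> (suspect,v1)
Op 5: N1 marks N0=alive -> (alive,v1)
Op 6: gossip N0<->N2 -> N0.N0=(alive,v0) N0.N1=(alive,v0) N0.N2=(alive,v0) N0.N3=(alive,v0) | N2.N0=(alive,v0) N2.N1=(alive,v0) N2.N2=(alive,v0) N2.N3=(alive,v0)

Answer: N0=alive,0 N1=suspect,1 N2=alive,0 N3=alive,0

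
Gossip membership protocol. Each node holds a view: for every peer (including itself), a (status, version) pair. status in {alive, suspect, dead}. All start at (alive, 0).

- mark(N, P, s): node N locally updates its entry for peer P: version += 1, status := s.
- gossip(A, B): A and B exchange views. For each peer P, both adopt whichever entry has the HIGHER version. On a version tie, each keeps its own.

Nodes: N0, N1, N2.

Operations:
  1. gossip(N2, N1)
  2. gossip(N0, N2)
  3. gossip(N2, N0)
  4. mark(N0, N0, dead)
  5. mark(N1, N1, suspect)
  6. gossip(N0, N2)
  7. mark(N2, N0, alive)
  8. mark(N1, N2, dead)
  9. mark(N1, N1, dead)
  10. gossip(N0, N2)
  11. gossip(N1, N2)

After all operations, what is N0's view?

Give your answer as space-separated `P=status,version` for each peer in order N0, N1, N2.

Answer: N0=alive,2 N1=alive,0 N2=alive,0

Derivation:
Op 1: gossip N2<->N1 -> N2.N0=(alive,v0) N2.N1=(alive,v0) N2.N2=(alive,v0) | N1.N0=(alive,v0) N1.N1=(alive,v0) N1.N2=(alive,v0)
Op 2: gossip N0<->N2 -> N0.N0=(alive,v0) N0.N1=(alive,v0) N0.N2=(alive,v0) | N2.N0=(alive,v0) N2.N1=(alive,v0) N2.N2=(alive,v0)
Op 3: gossip N2<->N0 -> N2.N0=(alive,v0) N2.N1=(alive,v0) N2.N2=(alive,v0) | N0.N0=(alive,v0) N0.N1=(alive,v0) N0.N2=(alive,v0)
Op 4: N0 marks N0=dead -> (dead,v1)
Op 5: N1 marks N1=suspect -> (suspect,v1)
Op 6: gossip N0<->N2 -> N0.N0=(dead,v1) N0.N1=(alive,v0) N0.N2=(alive,v0) | N2.N0=(dead,v1) N2.N1=(alive,v0) N2.N2=(alive,v0)
Op 7: N2 marks N0=alive -> (alive,v2)
Op 8: N1 marks N2=dead -> (dead,v1)
Op 9: N1 marks N1=dead -> (dead,v2)
Op 10: gossip N0<->N2 -> N0.N0=(alive,v2) N0.N1=(alive,v0) N0.N2=(alive,v0) | N2.N0=(alive,v2) N2.N1=(alive,v0) N2.N2=(alive,v0)
Op 11: gossip N1<->N2 -> N1.N0=(alive,v2) N1.N1=(dead,v2) N1.N2=(dead,v1) | N2.N0=(alive,v2) N2.N1=(dead,v2) N2.N2=(dead,v1)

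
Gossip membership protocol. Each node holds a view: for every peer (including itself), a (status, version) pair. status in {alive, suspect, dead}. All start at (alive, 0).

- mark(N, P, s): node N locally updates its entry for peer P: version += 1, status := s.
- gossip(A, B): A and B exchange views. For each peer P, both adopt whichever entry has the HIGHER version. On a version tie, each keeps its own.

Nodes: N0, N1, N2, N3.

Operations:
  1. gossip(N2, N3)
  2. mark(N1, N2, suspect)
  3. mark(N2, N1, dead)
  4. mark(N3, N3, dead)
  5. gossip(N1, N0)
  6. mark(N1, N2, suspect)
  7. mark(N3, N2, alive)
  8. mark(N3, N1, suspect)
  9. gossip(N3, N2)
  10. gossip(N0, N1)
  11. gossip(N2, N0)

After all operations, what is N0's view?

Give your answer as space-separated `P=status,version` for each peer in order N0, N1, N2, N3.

Answer: N0=alive,0 N1=dead,1 N2=suspect,2 N3=dead,1

Derivation:
Op 1: gossip N2<->N3 -> N2.N0=(alive,v0) N2.N1=(alive,v0) N2.N2=(alive,v0) N2.N3=(alive,v0) | N3.N0=(alive,v0) N3.N1=(alive,v0) N3.N2=(alive,v0) N3.N3=(alive,v0)
Op 2: N1 marks N2=suspect -> (suspect,v1)
Op 3: N2 marks N1=dead -> (dead,v1)
Op 4: N3 marks N3=dead -> (dead,v1)
Op 5: gossip N1<->N0 -> N1.N0=(alive,v0) N1.N1=(alive,v0) N1.N2=(suspect,v1) N1.N3=(alive,v0) | N0.N0=(alive,v0) N0.N1=(alive,v0) N0.N2=(suspect,v1) N0.N3=(alive,v0)
Op 6: N1 marks N2=suspect -> (suspect,v2)
Op 7: N3 marks N2=alive -> (alive,v1)
Op 8: N3 marks N1=suspect -> (suspect,v1)
Op 9: gossip N3<->N2 -> N3.N0=(alive,v0) N3.N1=(suspect,v1) N3.N2=(alive,v1) N3.N3=(dead,v1) | N2.N0=(alive,v0) N2.N1=(dead,v1) N2.N2=(alive,v1) N2.N3=(dead,v1)
Op 10: gossip N0<->N1 -> N0.N0=(alive,v0) N0.N1=(alive,v0) N0.N2=(suspect,v2) N0.N3=(alive,v0) | N1.N0=(alive,v0) N1.N1=(alive,v0) N1.N2=(suspect,v2) N1.N3=(alive,v0)
Op 11: gossip N2<->N0 -> N2.N0=(alive,v0) N2.N1=(dead,v1) N2.N2=(suspect,v2) N2.N3=(dead,v1) | N0.N0=(alive,v0) N0.N1=(dead,v1) N0.N2=(suspect,v2) N0.N3=(dead,v1)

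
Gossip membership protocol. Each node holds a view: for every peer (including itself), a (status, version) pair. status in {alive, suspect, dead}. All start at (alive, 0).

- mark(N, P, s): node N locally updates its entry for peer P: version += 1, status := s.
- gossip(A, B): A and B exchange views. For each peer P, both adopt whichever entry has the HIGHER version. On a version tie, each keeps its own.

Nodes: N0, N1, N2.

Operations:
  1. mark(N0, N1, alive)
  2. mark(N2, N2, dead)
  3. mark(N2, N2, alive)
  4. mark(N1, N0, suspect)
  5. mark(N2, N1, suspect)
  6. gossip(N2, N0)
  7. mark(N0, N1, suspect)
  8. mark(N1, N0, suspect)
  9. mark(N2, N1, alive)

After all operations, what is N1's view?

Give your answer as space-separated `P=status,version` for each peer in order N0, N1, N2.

Op 1: N0 marks N1=alive -> (alive,v1)
Op 2: N2 marks N2=dead -> (dead,v1)
Op 3: N2 marks N2=alive -> (alive,v2)
Op 4: N1 marks N0=suspect -> (suspect,v1)
Op 5: N2 marks N1=suspect -> (suspect,v1)
Op 6: gossip N2<->N0 -> N2.N0=(alive,v0) N2.N1=(suspect,v1) N2.N2=(alive,v2) | N0.N0=(alive,v0) N0.N1=(alive,v1) N0.N2=(alive,v2)
Op 7: N0 marks N1=suspect -> (suspect,v2)
Op 8: N1 marks N0=suspect -> (suspect,v2)
Op 9: N2 marks N1=alive -> (alive,v2)

Answer: N0=suspect,2 N1=alive,0 N2=alive,0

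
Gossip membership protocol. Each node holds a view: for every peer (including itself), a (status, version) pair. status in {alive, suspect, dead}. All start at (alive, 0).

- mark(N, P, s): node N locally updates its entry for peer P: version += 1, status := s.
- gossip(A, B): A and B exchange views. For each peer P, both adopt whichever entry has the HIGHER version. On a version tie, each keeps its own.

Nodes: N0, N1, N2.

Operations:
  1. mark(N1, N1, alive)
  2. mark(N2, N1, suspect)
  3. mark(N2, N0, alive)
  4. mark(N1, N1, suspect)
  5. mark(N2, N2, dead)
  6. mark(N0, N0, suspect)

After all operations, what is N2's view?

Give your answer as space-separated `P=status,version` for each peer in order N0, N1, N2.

Answer: N0=alive,1 N1=suspect,1 N2=dead,1

Derivation:
Op 1: N1 marks N1=alive -> (alive,v1)
Op 2: N2 marks N1=suspect -> (suspect,v1)
Op 3: N2 marks N0=alive -> (alive,v1)
Op 4: N1 marks N1=suspect -> (suspect,v2)
Op 5: N2 marks N2=dead -> (dead,v1)
Op 6: N0 marks N0=suspect -> (suspect,v1)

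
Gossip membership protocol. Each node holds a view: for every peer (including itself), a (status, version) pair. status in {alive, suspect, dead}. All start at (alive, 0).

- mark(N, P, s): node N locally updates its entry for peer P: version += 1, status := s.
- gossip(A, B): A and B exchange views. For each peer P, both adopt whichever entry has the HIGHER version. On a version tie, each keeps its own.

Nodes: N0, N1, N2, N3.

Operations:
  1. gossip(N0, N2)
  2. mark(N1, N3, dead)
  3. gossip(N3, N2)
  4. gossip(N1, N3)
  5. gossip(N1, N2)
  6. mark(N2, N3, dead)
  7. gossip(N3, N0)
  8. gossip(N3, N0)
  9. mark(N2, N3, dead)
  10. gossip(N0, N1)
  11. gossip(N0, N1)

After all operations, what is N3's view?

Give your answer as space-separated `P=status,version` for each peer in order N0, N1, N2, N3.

Op 1: gossip N0<->N2 -> N0.N0=(alive,v0) N0.N1=(alive,v0) N0.N2=(alive,v0) N0.N3=(alive,v0) | N2.N0=(alive,v0) N2.N1=(alive,v0) N2.N2=(alive,v0) N2.N3=(alive,v0)
Op 2: N1 marks N3=dead -> (dead,v1)
Op 3: gossip N3<->N2 -> N3.N0=(alive,v0) N3.N1=(alive,v0) N3.N2=(alive,v0) N3.N3=(alive,v0) | N2.N0=(alive,v0) N2.N1=(alive,v0) N2.N2=(alive,v0) N2.N3=(alive,v0)
Op 4: gossip N1<->N3 -> N1.N0=(alive,v0) N1.N1=(alive,v0) N1.N2=(alive,v0) N1.N3=(dead,v1) | N3.N0=(alive,v0) N3.N1=(alive,v0) N3.N2=(alive,v0) N3.N3=(dead,v1)
Op 5: gossip N1<->N2 -> N1.N0=(alive,v0) N1.N1=(alive,v0) N1.N2=(alive,v0) N1.N3=(dead,v1) | N2.N0=(alive,v0) N2.N1=(alive,v0) N2.N2=(alive,v0) N2.N3=(dead,v1)
Op 6: N2 marks N3=dead -> (dead,v2)
Op 7: gossip N3<->N0 -> N3.N0=(alive,v0) N3.N1=(alive,v0) N3.N2=(alive,v0) N3.N3=(dead,v1) | N0.N0=(alive,v0) N0.N1=(alive,v0) N0.N2=(alive,v0) N0.N3=(dead,v1)
Op 8: gossip N3<->N0 -> N3.N0=(alive,v0) N3.N1=(alive,v0) N3.N2=(alive,v0) N3.N3=(dead,v1) | N0.N0=(alive,v0) N0.N1=(alive,v0) N0.N2=(alive,v0) N0.N3=(dead,v1)
Op 9: N2 marks N3=dead -> (dead,v3)
Op 10: gossip N0<->N1 -> N0.N0=(alive,v0) N0.N1=(alive,v0) N0.N2=(alive,v0) N0.N3=(dead,v1) | N1.N0=(alive,v0) N1.N1=(alive,v0) N1.N2=(alive,v0) N1.N3=(dead,v1)
Op 11: gossip N0<->N1 -> N0.N0=(alive,v0) N0.N1=(alive,v0) N0.N2=(alive,v0) N0.N3=(dead,v1) | N1.N0=(alive,v0) N1.N1=(alive,v0) N1.N2=(alive,v0) N1.N3=(dead,v1)

Answer: N0=alive,0 N1=alive,0 N2=alive,0 N3=dead,1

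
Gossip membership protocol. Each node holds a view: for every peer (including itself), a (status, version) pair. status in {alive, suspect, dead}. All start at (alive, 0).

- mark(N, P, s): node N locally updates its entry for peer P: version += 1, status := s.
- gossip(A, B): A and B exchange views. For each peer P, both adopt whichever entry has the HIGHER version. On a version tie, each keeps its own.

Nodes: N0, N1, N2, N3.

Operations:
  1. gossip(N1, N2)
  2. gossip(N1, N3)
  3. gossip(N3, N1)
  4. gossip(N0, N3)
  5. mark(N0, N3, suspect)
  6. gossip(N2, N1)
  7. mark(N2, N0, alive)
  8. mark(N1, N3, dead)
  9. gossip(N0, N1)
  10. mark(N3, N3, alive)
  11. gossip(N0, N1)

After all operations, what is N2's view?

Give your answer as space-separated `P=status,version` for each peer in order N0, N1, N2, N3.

Op 1: gossip N1<->N2 -> N1.N0=(alive,v0) N1.N1=(alive,v0) N1.N2=(alive,v0) N1.N3=(alive,v0) | N2.N0=(alive,v0) N2.N1=(alive,v0) N2.N2=(alive,v0) N2.N3=(alive,v0)
Op 2: gossip N1<->N3 -> N1.N0=(alive,v0) N1.N1=(alive,v0) N1.N2=(alive,v0) N1.N3=(alive,v0) | N3.N0=(alive,v0) N3.N1=(alive,v0) N3.N2=(alive,v0) N3.N3=(alive,v0)
Op 3: gossip N3<->N1 -> N3.N0=(alive,v0) N3.N1=(alive,v0) N3.N2=(alive,v0) N3.N3=(alive,v0) | N1.N0=(alive,v0) N1.N1=(alive,v0) N1.N2=(alive,v0) N1.N3=(alive,v0)
Op 4: gossip N0<->N3 -> N0.N0=(alive,v0) N0.N1=(alive,v0) N0.N2=(alive,v0) N0.N3=(alive,v0) | N3.N0=(alive,v0) N3.N1=(alive,v0) N3.N2=(alive,v0) N3.N3=(alive,v0)
Op 5: N0 marks N3=suspect -> (suspect,v1)
Op 6: gossip N2<->N1 -> N2.N0=(alive,v0) N2.N1=(alive,v0) N2.N2=(alive,v0) N2.N3=(alive,v0) | N1.N0=(alive,v0) N1.N1=(alive,v0) N1.N2=(alive,v0) N1.N3=(alive,v0)
Op 7: N2 marks N0=alive -> (alive,v1)
Op 8: N1 marks N3=dead -> (dead,v1)
Op 9: gossip N0<->N1 -> N0.N0=(alive,v0) N0.N1=(alive,v0) N0.N2=(alive,v0) N0.N3=(suspect,v1) | N1.N0=(alive,v0) N1.N1=(alive,v0) N1.N2=(alive,v0) N1.N3=(dead,v1)
Op 10: N3 marks N3=alive -> (alive,v1)
Op 11: gossip N0<->N1 -> N0.N0=(alive,v0) N0.N1=(alive,v0) N0.N2=(alive,v0) N0.N3=(suspect,v1) | N1.N0=(alive,v0) N1.N1=(alive,v0) N1.N2=(alive,v0) N1.N3=(dead,v1)

Answer: N0=alive,1 N1=alive,0 N2=alive,0 N3=alive,0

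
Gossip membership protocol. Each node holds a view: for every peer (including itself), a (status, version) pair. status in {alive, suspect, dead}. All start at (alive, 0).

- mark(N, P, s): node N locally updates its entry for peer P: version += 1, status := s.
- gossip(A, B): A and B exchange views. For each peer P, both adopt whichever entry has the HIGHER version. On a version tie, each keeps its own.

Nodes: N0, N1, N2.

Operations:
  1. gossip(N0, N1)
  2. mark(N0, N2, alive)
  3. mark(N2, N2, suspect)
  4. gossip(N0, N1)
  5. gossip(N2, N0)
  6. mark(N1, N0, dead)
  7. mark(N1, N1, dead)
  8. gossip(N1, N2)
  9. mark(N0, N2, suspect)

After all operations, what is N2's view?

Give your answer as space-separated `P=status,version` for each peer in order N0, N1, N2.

Answer: N0=dead,1 N1=dead,1 N2=suspect,1

Derivation:
Op 1: gossip N0<->N1 -> N0.N0=(alive,v0) N0.N1=(alive,v0) N0.N2=(alive,v0) | N1.N0=(alive,v0) N1.N1=(alive,v0) N1.N2=(alive,v0)
Op 2: N0 marks N2=alive -> (alive,v1)
Op 3: N2 marks N2=suspect -> (suspect,v1)
Op 4: gossip N0<->N1 -> N0.N0=(alive,v0) N0.N1=(alive,v0) N0.N2=(alive,v1) | N1.N0=(alive,v0) N1.N1=(alive,v0) N1.N2=(alive,v1)
Op 5: gossip N2<->N0 -> N2.N0=(alive,v0) N2.N1=(alive,v0) N2.N2=(suspect,v1) | N0.N0=(alive,v0) N0.N1=(alive,v0) N0.N2=(alive,v1)
Op 6: N1 marks N0=dead -> (dead,v1)
Op 7: N1 marks N1=dead -> (dead,v1)
Op 8: gossip N1<->N2 -> N1.N0=(dead,v1) N1.N1=(dead,v1) N1.N2=(alive,v1) | N2.N0=(dead,v1) N2.N1=(dead,v1) N2.N2=(suspect,v1)
Op 9: N0 marks N2=suspect -> (suspect,v2)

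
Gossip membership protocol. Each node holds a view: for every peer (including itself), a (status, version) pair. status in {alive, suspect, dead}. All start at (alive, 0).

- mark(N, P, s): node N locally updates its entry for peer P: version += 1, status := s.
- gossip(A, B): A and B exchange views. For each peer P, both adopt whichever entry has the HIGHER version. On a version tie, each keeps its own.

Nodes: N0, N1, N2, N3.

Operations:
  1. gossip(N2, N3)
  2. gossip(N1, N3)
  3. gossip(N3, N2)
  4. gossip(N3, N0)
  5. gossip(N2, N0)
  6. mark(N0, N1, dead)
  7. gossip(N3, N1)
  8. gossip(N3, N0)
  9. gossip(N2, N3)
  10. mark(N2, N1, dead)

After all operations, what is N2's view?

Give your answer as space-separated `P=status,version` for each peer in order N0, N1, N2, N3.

Answer: N0=alive,0 N1=dead,2 N2=alive,0 N3=alive,0

Derivation:
Op 1: gossip N2<->N3 -> N2.N0=(alive,v0) N2.N1=(alive,v0) N2.N2=(alive,v0) N2.N3=(alive,v0) | N3.N0=(alive,v0) N3.N1=(alive,v0) N3.N2=(alive,v0) N3.N3=(alive,v0)
Op 2: gossip N1<->N3 -> N1.N0=(alive,v0) N1.N1=(alive,v0) N1.N2=(alive,v0) N1.N3=(alive,v0) | N3.N0=(alive,v0) N3.N1=(alive,v0) N3.N2=(alive,v0) N3.N3=(alive,v0)
Op 3: gossip N3<->N2 -> N3.N0=(alive,v0) N3.N1=(alive,v0) N3.N2=(alive,v0) N3.N3=(alive,v0) | N2.N0=(alive,v0) N2.N1=(alive,v0) N2.N2=(alive,v0) N2.N3=(alive,v0)
Op 4: gossip N3<->N0 -> N3.N0=(alive,v0) N3.N1=(alive,v0) N3.N2=(alive,v0) N3.N3=(alive,v0) | N0.N0=(alive,v0) N0.N1=(alive,v0) N0.N2=(alive,v0) N0.N3=(alive,v0)
Op 5: gossip N2<->N0 -> N2.N0=(alive,v0) N2.N1=(alive,v0) N2.N2=(alive,v0) N2.N3=(alive,v0) | N0.N0=(alive,v0) N0.N1=(alive,v0) N0.N2=(alive,v0) N0.N3=(alive,v0)
Op 6: N0 marks N1=dead -> (dead,v1)
Op 7: gossip N3<->N1 -> N3.N0=(alive,v0) N3.N1=(alive,v0) N3.N2=(alive,v0) N3.N3=(alive,v0) | N1.N0=(alive,v0) N1.N1=(alive,v0) N1.N2=(alive,v0) N1.N3=(alive,v0)
Op 8: gossip N3<->N0 -> N3.N0=(alive,v0) N3.N1=(dead,v1) N3.N2=(alive,v0) N3.N3=(alive,v0) | N0.N0=(alive,v0) N0.N1=(dead,v1) N0.N2=(alive,v0) N0.N3=(alive,v0)
Op 9: gossip N2<->N3 -> N2.N0=(alive,v0) N2.N1=(dead,v1) N2.N2=(alive,v0) N2.N3=(alive,v0) | N3.N0=(alive,v0) N3.N1=(dead,v1) N3.N2=(alive,v0) N3.N3=(alive,v0)
Op 10: N2 marks N1=dead -> (dead,v2)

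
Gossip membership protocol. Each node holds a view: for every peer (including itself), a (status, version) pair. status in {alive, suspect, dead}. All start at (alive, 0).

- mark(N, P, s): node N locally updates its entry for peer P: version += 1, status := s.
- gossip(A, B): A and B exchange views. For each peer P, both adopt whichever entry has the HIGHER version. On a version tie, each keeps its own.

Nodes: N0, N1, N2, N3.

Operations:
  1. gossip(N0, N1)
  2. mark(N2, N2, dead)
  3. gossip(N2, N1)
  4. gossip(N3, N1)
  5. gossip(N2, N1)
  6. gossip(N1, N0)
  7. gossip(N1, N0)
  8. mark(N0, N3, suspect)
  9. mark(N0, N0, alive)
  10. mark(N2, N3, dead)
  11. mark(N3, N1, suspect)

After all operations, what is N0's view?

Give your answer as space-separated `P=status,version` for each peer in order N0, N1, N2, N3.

Op 1: gossip N0<->N1 -> N0.N0=(alive,v0) N0.N1=(alive,v0) N0.N2=(alive,v0) N0.N3=(alive,v0) | N1.N0=(alive,v0) N1.N1=(alive,v0) N1.N2=(alive,v0) N1.N3=(alive,v0)
Op 2: N2 marks N2=dead -> (dead,v1)
Op 3: gossip N2<->N1 -> N2.N0=(alive,v0) N2.N1=(alive,v0) N2.N2=(dead,v1) N2.N3=(alive,v0) | N1.N0=(alive,v0) N1.N1=(alive,v0) N1.N2=(dead,v1) N1.N3=(alive,v0)
Op 4: gossip N3<->N1 -> N3.N0=(alive,v0) N3.N1=(alive,v0) N3.N2=(dead,v1) N3.N3=(alive,v0) | N1.N0=(alive,v0) N1.N1=(alive,v0) N1.N2=(dead,v1) N1.N3=(alive,v0)
Op 5: gossip N2<->N1 -> N2.N0=(alive,v0) N2.N1=(alive,v0) N2.N2=(dead,v1) N2.N3=(alive,v0) | N1.N0=(alive,v0) N1.N1=(alive,v0) N1.N2=(dead,v1) N1.N3=(alive,v0)
Op 6: gossip N1<->N0 -> N1.N0=(alive,v0) N1.N1=(alive,v0) N1.N2=(dead,v1) N1.N3=(alive,v0) | N0.N0=(alive,v0) N0.N1=(alive,v0) N0.N2=(dead,v1) N0.N3=(alive,v0)
Op 7: gossip N1<->N0 -> N1.N0=(alive,v0) N1.N1=(alive,v0) N1.N2=(dead,v1) N1.N3=(alive,v0) | N0.N0=(alive,v0) N0.N1=(alive,v0) N0.N2=(dead,v1) N0.N3=(alive,v0)
Op 8: N0 marks N3=suspect -> (suspect,v1)
Op 9: N0 marks N0=alive -> (alive,v1)
Op 10: N2 marks N3=dead -> (dead,v1)
Op 11: N3 marks N1=suspect -> (suspect,v1)

Answer: N0=alive,1 N1=alive,0 N2=dead,1 N3=suspect,1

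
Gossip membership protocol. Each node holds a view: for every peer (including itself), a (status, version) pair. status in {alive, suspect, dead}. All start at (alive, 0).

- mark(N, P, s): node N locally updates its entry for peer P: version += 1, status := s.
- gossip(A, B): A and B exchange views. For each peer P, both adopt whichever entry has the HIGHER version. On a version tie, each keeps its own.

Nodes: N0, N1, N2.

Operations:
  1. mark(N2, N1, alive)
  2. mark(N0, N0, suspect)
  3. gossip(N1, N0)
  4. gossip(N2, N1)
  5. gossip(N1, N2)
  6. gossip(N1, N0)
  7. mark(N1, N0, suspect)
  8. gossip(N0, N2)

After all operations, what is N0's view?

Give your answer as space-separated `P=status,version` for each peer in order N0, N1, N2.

Op 1: N2 marks N1=alive -> (alive,v1)
Op 2: N0 marks N0=suspect -> (suspect,v1)
Op 3: gossip N1<->N0 -> N1.N0=(suspect,v1) N1.N1=(alive,v0) N1.N2=(alive,v0) | N0.N0=(suspect,v1) N0.N1=(alive,v0) N0.N2=(alive,v0)
Op 4: gossip N2<->N1 -> N2.N0=(suspect,v1) N2.N1=(alive,v1) N2.N2=(alive,v0) | N1.N0=(suspect,v1) N1.N1=(alive,v1) N1.N2=(alive,v0)
Op 5: gossip N1<->N2 -> N1.N0=(suspect,v1) N1.N1=(alive,v1) N1.N2=(alive,v0) | N2.N0=(suspect,v1) N2.N1=(alive,v1) N2.N2=(alive,v0)
Op 6: gossip N1<->N0 -> N1.N0=(suspect,v1) N1.N1=(alive,v1) N1.N2=(alive,v0) | N0.N0=(suspect,v1) N0.N1=(alive,v1) N0.N2=(alive,v0)
Op 7: N1 marks N0=suspect -> (suspect,v2)
Op 8: gossip N0<->N2 -> N0.N0=(suspect,v1) N0.N1=(alive,v1) N0.N2=(alive,v0) | N2.N0=(suspect,v1) N2.N1=(alive,v1) N2.N2=(alive,v0)

Answer: N0=suspect,1 N1=alive,1 N2=alive,0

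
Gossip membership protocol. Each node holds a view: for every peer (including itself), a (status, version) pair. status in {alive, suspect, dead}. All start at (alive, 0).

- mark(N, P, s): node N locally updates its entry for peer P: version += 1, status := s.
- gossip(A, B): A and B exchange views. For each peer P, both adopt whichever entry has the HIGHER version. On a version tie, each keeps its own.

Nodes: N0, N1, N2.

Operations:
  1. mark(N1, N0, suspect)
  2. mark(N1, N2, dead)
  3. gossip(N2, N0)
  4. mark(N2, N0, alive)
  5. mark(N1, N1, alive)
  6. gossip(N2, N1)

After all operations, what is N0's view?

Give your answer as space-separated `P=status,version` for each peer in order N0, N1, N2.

Op 1: N1 marks N0=suspect -> (suspect,v1)
Op 2: N1 marks N2=dead -> (dead,v1)
Op 3: gossip N2<->N0 -> N2.N0=(alive,v0) N2.N1=(alive,v0) N2.N2=(alive,v0) | N0.N0=(alive,v0) N0.N1=(alive,v0) N0.N2=(alive,v0)
Op 4: N2 marks N0=alive -> (alive,v1)
Op 5: N1 marks N1=alive -> (alive,v1)
Op 6: gossip N2<->N1 -> N2.N0=(alive,v1) N2.N1=(alive,v1) N2.N2=(dead,v1) | N1.N0=(suspect,v1) N1.N1=(alive,v1) N1.N2=(dead,v1)

Answer: N0=alive,0 N1=alive,0 N2=alive,0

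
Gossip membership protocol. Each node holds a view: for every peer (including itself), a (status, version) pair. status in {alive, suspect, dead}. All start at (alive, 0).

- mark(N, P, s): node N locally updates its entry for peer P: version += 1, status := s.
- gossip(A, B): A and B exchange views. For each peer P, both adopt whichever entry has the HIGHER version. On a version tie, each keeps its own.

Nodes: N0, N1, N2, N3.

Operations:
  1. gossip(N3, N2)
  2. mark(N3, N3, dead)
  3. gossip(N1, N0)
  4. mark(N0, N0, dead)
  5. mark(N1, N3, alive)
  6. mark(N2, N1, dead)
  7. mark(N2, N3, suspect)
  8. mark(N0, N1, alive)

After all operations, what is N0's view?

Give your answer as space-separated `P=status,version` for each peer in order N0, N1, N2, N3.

Answer: N0=dead,1 N1=alive,1 N2=alive,0 N3=alive,0

Derivation:
Op 1: gossip N3<->N2 -> N3.N0=(alive,v0) N3.N1=(alive,v0) N3.N2=(alive,v0) N3.N3=(alive,v0) | N2.N0=(alive,v0) N2.N1=(alive,v0) N2.N2=(alive,v0) N2.N3=(alive,v0)
Op 2: N3 marks N3=dead -> (dead,v1)
Op 3: gossip N1<->N0 -> N1.N0=(alive,v0) N1.N1=(alive,v0) N1.N2=(alive,v0) N1.N3=(alive,v0) | N0.N0=(alive,v0) N0.N1=(alive,v0) N0.N2=(alive,v0) N0.N3=(alive,v0)
Op 4: N0 marks N0=dead -> (dead,v1)
Op 5: N1 marks N3=alive -> (alive,v1)
Op 6: N2 marks N1=dead -> (dead,v1)
Op 7: N2 marks N3=suspect -> (suspect,v1)
Op 8: N0 marks N1=alive -> (alive,v1)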